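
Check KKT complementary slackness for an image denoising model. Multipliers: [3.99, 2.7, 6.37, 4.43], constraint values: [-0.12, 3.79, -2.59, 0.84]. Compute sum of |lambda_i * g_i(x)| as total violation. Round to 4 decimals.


KKT complementary slackness check:
lambda_1 * g_1 = 3.99 * -0.12 = -0.4788
lambda_2 * g_2 = 2.7 * 3.79 = 10.233
lambda_3 * g_3 = 6.37 * -2.59 = -16.4983
lambda_4 * g_4 = 4.43 * 0.84 = 3.7212
Total violation = 0.4788 + 10.233 + 16.4983 + 3.7212 = 30.9313


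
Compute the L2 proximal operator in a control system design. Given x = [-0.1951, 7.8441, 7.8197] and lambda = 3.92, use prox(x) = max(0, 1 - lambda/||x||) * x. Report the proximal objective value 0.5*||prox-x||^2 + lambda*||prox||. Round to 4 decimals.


Step 1: Compute ||x||.
||x|| = 11.0777
Step 2: Compute scaling factor.
scale = max(0, 1 - 3.92/11.0777) = 0.6461
Step 3: prox(x) = [-0.1261, 5.0684, 5.0526]
||prox(x)|| = 7.1577
Step 4: Proximal objective.
0.5*||prox-x||^2 = 7.6832
lambda*||prox|| = 28.0582
Total = 35.7414


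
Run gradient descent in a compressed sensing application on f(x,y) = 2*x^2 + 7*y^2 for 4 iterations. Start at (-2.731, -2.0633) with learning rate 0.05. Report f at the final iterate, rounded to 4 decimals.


Gradient descent on f(x,y) = 2*x^2 + 7*y^2.
Starting point: (-2.731, -2.0633), alpha = 0.05
Step 1: grad_x = 2*2*-2.731 = -10.924, grad_y = 2*7*-2.0633 = -28.8862
  x_1 = -2.731 - 0.05*-10.924 = -2.1848
  y_1 = -2.0633 - 0.05*-28.8862 = -0.619
Step 2: grad_x = 2*2*-2.1848 = -8.7392, grad_y = 2*7*-0.619 = -8.6659
  x_2 = -2.1848 - 0.05*-8.7392 = -1.7478
  y_2 = -0.619 - 0.05*-8.6659 = -0.1857
Step 3: grad_x = 2*2*-1.7478 = -6.9914, grad_y = 2*7*-0.1857 = -2.5998
  x_3 = -1.7478 - 0.05*-6.9914 = -1.3983
  y_3 = -0.1857 - 0.05*-2.5998 = -0.0557
Step 4: grad_x = 2*2*-1.3983 = -5.5931, grad_y = 2*7*-0.0557 = -0.7799
  x_4 = -1.3983 - 0.05*-5.5931 = -1.1186
  y_4 = -0.0557 - 0.05*-0.7799 = -0.0167
f(-1.1186, -0.0167) = 2*(-1.1186)^2 + 7*(-0.0167)^2 = 2.5046


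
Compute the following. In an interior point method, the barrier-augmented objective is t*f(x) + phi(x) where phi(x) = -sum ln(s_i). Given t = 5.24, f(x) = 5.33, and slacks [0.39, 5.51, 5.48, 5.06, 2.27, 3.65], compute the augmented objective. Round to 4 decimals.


Step 1: Compute log-barrier.
ln values: [-0.9416, 1.7066, 1.7011, 1.6214, 0.8198, 1.2947]
phi = -(-0.9416 + 1.7066 + 1.7011 + 1.6214 + 0.8198 + 1.2947) = -6.2019
Step 2: Compute augmented objective.
t*f(x) = 5.24*5.33 = 27.9292
Total = 27.9292 - 6.2019 = 21.7273


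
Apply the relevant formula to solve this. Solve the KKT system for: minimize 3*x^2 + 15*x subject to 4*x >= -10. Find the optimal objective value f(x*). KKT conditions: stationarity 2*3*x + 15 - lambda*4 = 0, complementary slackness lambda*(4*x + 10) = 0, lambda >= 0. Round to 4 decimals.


Step 1: Try lambda = 0 (constraint inactive).
Stationarity: 2*3*x + 15 = 0
x* = -15/(2*3) = -2.5
Check constraint: 4*-2.5 = -10.0 >= -10 -- satisfied.
Step 2: Compute optimal value.
f(x*) = 3*(-2.5)^2 + 15*(-2.5) = -18.75


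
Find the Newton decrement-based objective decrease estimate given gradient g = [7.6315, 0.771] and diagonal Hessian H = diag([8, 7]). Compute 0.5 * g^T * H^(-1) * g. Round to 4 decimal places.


Step 1: H is diagonal, so H^(-1) * g = [0.9539, 0.1101].
Step 2: g^T H^(-1) g = sum_i g_i^2 / H_ii
  = (7.6315)^2/8 + (0.771)^2/7
  = 7.28 + 0.0849 = 7.3649
Step 3: Objective decrease = 0.5 * g^T H^(-1) g = 3.6824


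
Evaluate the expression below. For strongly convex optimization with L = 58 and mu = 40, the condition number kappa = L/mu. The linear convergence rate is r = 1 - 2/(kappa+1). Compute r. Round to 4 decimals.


Step 1: Compute the condition number.
kappa = L/mu = 58/40 = 1.45
Step 2: Compute the convergence rate.
r = 1 - 2/(kappa + 1) = 1 - 2*mu/(L + mu) = (L - mu)/(L + mu) = 18/98 = 0.1837


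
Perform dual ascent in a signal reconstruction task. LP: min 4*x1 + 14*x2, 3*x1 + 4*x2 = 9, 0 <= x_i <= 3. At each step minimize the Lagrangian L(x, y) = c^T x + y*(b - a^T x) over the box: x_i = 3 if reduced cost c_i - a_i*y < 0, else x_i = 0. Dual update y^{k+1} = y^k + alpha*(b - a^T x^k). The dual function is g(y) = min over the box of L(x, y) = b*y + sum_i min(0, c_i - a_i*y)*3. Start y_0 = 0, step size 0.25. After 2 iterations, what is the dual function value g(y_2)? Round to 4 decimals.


Dual ascent for LP: min 4*x1 + 14*x2, 3*x1 + 4*x2 = 9, 0 <= x_i <= 3
Step 1: y^k = 0.0, reduced costs: (4.0, 14.0)
  x^k = (0.0, 0.0), subgradient = b - a^T x = 9.0
  y^{k+1} = 0.0 + 0.25*9.0 = 2.25
Step 2: y^k = 2.25, reduced costs: (-2.75, 5.0)
  x^k = (3.0, 0.0), subgradient = b - a^T x = 0.0
  y^{k+1} = 2.25 + 0.25*0.0 = 2.25
Dual objective at y_2 = 2.25: reduced costs (-2.75, 5.0), box minimizer x = (3.0, 0.0)
g(y_2) = b*y + (c1 - a1*y)*x1 + (c2 - a2*y)*x2 = 9*2.25 + (-2.75)*3.0 + 5.0*0.0 = 20.25 - 8.25 + 0.0 = 12.0


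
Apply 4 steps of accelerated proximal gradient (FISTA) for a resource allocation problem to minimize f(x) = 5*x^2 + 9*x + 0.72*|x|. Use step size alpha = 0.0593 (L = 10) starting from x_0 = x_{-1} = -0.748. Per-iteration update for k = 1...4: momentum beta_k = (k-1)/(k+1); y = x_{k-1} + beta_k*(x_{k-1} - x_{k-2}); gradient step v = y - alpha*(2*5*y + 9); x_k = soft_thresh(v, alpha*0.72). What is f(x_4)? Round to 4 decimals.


FISTA on f(x) = 5*x^2 + 9*x + 0.72*|x|
L = 10, alpha = 0.0593
Iteration 1: beta = 0.0, y = -0.748 + 0.0*(-0.748 + 0.748) = -0.748
  grad(y) = 1.52, v = y - alpha*grad = -0.8381
  prox(v) = soft_thresh(-0.8381, 0.0427) = -0.7954
Iteration 2: beta = 0.3333, y = -0.7954 + 0.3333*(-0.7954 + 0.748) = -0.8113
  grad(y) = 0.8875, v = y - alpha*grad = -0.8639
  prox(v) = soft_thresh(-0.8639, 0.0427) = -0.8212
Iteration 3: beta = 0.5, y = -0.8212 + 0.5*(-0.8212 + 0.7954) = -0.8341
  grad(y) = 0.6594, v = y - alpha*grad = -0.8732
  prox(v) = soft_thresh(-0.8732, 0.0427) = -0.8305
Iteration 4: beta = 0.6, y = -0.8305 + 0.6*(-0.8305 + 0.8212) = -0.836
  grad(y) = 0.6397, v = y - alpha*grad = -0.874
  prox(v) = soft_thresh(-0.874, 0.0427) = -0.8313
f(x_4) = 5*(-0.8313)^2 + 9*(-0.8313) + 0.72*|-0.8313| = -3.4279


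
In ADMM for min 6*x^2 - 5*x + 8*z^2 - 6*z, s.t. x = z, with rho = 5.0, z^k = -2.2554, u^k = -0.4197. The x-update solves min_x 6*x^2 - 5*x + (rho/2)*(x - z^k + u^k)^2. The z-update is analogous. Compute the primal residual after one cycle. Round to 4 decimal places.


ADMM iteration with rho = 5.0, z^k = -2.2554, u^k = -0.4197
Step 1: x-update.
Minimize 6*x^2 - 5*x + (5.0/2)*(x + 2.2554 - 0.4197)^2
FOC: (2*6 + 5.0)*x = 5 + 5.0*(-2.2554 + 0.4197)
x^{k+1} = -0.2458
Step 2: z-update.
Minimize 8*z^2 - 6*z + (5.0/2)*(-0.2458 - z - 0.4197)^2
FOC: (2*8 + 5.0)*z = 6 + 5.0*(-0.2458 - 0.4197)
z^{k+1} = 0.1273
Step 3: u-update.
u^{k+1} = -0.4197 - 0.2458 - 0.1273 = -0.7928
Step 4: Primal residual = |-0.2458 - 0.1273| = 0.3731


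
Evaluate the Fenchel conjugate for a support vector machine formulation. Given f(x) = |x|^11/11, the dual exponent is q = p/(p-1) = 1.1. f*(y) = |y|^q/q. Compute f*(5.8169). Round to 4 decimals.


The conjugate exponent q satisfies 1/p + 1/q = 1.
p = 11, so q = 11/(11 - 1) = 1.1
|y|^q = 5.8169^1.1 = 6.9368
f*(5.8169) = 6.9368 / 1.1 = 6.3062


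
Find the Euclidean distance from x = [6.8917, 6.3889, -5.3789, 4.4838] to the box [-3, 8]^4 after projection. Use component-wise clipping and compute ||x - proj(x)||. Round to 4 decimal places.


Project each component onto [-3, 8].
clip(6.8917) = 6.8917, clip(6.3889) = 6.3889, clip(-5.3789) = -3.0, clip(4.4838) = 4.4838
Projection = [6.8917, 6.3889, -3.0, 4.4838]
Squared diffs: [0.0, 0.0, 5.6592, 0.0]
Distance = sqrt(5.6592) = 2.3789


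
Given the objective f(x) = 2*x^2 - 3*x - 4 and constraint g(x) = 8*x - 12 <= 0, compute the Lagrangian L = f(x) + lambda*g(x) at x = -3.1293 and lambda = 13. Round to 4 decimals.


Step 1: Evaluate f(x).
f(-3.1293) = 2*(-3.1293)^2 - 3*(-3.1293) - 4 = 24.9729
Step 2: Evaluate g(x).
g(-3.1293) = 8*-3.1293 - 12 = -37.0344
Step 3: Compute Lagrangian.
L = 24.9729 + 13*-37.0344 = -456.4743


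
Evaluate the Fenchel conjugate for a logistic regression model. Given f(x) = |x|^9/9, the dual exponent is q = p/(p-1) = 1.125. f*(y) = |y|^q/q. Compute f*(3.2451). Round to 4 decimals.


The conjugate exponent q satisfies 1/p + 1/q = 1.
p = 9, so q = 9/(9 - 1) = 1.125
|y|^q = 3.2451^1.125 = 3.7595
f*(3.2451) = 3.7595 / 1.125 = 3.3418


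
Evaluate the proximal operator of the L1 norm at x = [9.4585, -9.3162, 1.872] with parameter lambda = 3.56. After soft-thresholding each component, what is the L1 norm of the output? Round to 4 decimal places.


Soft-thresholding with lambda = 3.56:
prox(9.4585) = sign(9.4585)*max(|9.4585| - 3.56, 0) = 5.8985
prox(-9.3162) = sign(-9.3162)*max(|-9.3162| - 3.56, 0) = -5.7562
prox(1.872) = sign(1.872)*max(|1.872| - 3.56, 0) = 0.0
prox(x) = [5.8985, -5.7562, 0.0]
||prox(x)||_1 = 5.8985 + 5.7562 + 0.0 = 11.6547


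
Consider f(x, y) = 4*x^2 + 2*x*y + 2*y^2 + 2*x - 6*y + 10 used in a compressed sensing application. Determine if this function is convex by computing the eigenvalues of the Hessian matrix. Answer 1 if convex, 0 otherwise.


The Hessian of f(x,y) = 4*x^2 + 2*x*y + 2*y^2 + 2*x - 6*y + 10 is:
H = [[8, 2], [2, 4]]
Trace = 8 + 4 = 12
Determinant = 8*4 - (2)^2 = 28
Discriminant = (12)^2 - 4*28 = 32.0
Eigenvalues: lambda_1 = 3.1716, lambda_2 = 8.8284
The function is convex.

1


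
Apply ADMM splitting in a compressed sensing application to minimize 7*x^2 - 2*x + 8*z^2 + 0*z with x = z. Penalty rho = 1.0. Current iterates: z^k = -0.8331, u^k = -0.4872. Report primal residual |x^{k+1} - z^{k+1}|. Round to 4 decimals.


ADMM iteration with rho = 1.0, z^k = -0.8331, u^k = -0.4872
Step 1: x-update.
Minimize 7*x^2 - 2*x + (1.0/2)*(x + 0.8331 - 0.4872)^2
FOC: (2*7 + 1.0)*x = 2 + 1.0*(-0.8331 + 0.4872)
x^{k+1} = 0.1103
Step 2: z-update.
Minimize 8*z^2 + 0*z + (1.0/2)*(0.1103 - z - 0.4872)^2
FOC: (2*8 + 1.0)*z = 0 + 1.0*(0.1103 - 0.4872)
z^{k+1} = -0.0222
Step 3: u-update.
u^{k+1} = -0.4872 + 0.1103 + 0.0222 = -0.3548
Step 4: Primal residual = |0.1103 + 0.0222| = 0.1324


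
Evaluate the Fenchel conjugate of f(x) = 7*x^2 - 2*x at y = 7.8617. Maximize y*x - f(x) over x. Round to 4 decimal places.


f*(y) = sup_x {y*x - a*x^2 - b*x} = sup_x {(y-b)*x - a*x^2}
FOC: (y - b) - 2a*x = 0 => x* = (y - b)/(2a)
x* = (7.8617 + 2)/(2*7) = 0.7044
f*(7.8617) = (y-b)^2/(4a) = (7.8617 + 2)^2/(4*7)
= 97.2531/28 = 3.4733


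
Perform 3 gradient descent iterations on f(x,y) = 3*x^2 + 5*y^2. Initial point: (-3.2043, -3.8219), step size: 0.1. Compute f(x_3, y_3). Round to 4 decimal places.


Gradient descent on f(x,y) = 3*x^2 + 5*y^2.
Starting point: (-3.2043, -3.8219), alpha = 0.1
Step 1: grad_x = 2*3*-3.2043 = -19.2258, grad_y = 2*5*-3.8219 = -38.219
  x_1 = -3.2043 - 0.1*-19.2258 = -1.2817
  y_1 = -3.8219 - 0.1*-38.219 = 0.0
Step 2: grad_x = 2*3*-1.2817 = -7.6903, grad_y = 2*5*0.0 = 0.0
  x_2 = -1.2817 - 0.1*-7.6903 = -0.5127
  y_2 = 0.0 - 0.1*0.0 = 0.0
Step 3: grad_x = 2*3*-0.5127 = -3.0761, grad_y = 2*5*0.0 = 0.0
  x_3 = -0.5127 - 0.1*-3.0761 = -0.2051
  y_3 = 0.0 - 0.1*0.0 = 0.0
f(-0.2051, 0.0) = 3*(-0.2051)^2 + 5*0.0^2 = 0.1262


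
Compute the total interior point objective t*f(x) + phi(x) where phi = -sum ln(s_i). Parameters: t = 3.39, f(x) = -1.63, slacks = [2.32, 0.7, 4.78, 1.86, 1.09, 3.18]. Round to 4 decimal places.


Step 1: Compute log-barrier.
ln values: [0.8416, -0.3567, 1.5644, 0.6206, 0.0862, 1.1569]
phi = -(0.8416 - 0.3567 + 1.5644 + 0.6206 + 0.0862 + 1.1569) = -3.913
Step 2: Compute augmented objective.
t*f(x) = 3.39*-1.63 = -5.5257
Total = -5.5257 - 3.913 = -9.4387


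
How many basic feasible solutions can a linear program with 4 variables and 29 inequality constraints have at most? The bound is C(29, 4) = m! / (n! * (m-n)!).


Each vertex corresponds to some choice of n active constraints out of m, so the number of vertices is at most C(m, n) = m! / (n!(m-n)!).
m = 29, n = 4
Numerator: 29 * 28 * 27 * 26
Denominator: 4! = 24
C(29, 4) = 23751


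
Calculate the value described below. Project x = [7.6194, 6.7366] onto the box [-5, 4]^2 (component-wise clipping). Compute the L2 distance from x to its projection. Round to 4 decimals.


Project each component onto [-5, 4].
clip(7.6194) = 4.0, clip(6.7366) = 4.0
Projection = [4.0, 4.0]
Squared diffs: [13.1001, 7.489]
Distance = sqrt(20.5891) = 4.5375


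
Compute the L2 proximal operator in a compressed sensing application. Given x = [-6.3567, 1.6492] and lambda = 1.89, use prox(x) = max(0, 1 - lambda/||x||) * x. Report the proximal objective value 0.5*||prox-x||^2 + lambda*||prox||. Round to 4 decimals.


Step 1: Compute ||x||.
||x|| = 6.5672
Step 2: Compute scaling factor.
scale = max(0, 1 - 1.89/6.5672) = 0.7122
Step 3: prox(x) = [-4.5273, 1.1746]
||prox(x)|| = 4.6772
Step 4: Proximal objective.
0.5*||prox-x||^2 = 1.7861
lambda*||prox|| = 8.8399
Total = 10.6259


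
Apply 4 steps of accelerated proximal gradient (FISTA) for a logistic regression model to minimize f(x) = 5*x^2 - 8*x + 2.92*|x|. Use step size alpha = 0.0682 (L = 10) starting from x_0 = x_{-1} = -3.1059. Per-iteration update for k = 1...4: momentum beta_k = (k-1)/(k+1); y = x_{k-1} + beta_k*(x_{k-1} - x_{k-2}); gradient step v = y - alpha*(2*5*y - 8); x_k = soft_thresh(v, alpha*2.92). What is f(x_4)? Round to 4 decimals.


FISTA on f(x) = 5*x^2 - 8*x + 2.92*|x|
L = 10, alpha = 0.0682
Iteration 1: beta = 0.0, y = -3.1059 + 0.0*(-3.1059 + 3.1059) = -3.1059
  grad(y) = -39.059, v = y - alpha*grad = -0.4421
  prox(v) = soft_thresh(-0.4421, 0.1991) = -0.2429
Iteration 2: beta = 0.3333, y = -0.2429 + 0.3333*(-0.2429 + 3.1059) = 0.7114
  grad(y) = -0.8861, v = y - alpha*grad = 0.7718
  prox(v) = soft_thresh(0.7718, 0.1991) = 0.5727
Iteration 3: beta = 0.5, y = 0.5727 + 0.5*(0.5727 + 0.2429) = 0.9805
  grad(y) = 1.8048, v = y - alpha*grad = 0.8574
  prox(v) = soft_thresh(0.8574, 0.1991) = 0.6582
Iteration 4: beta = 0.6, y = 0.6582 + 0.6*(0.6582 - 0.5727) = 0.7096
  grad(y) = -0.9041, v = y - alpha*grad = 0.7713
  prox(v) = soft_thresh(0.7713, 0.1991) = 0.5721
f(x_4) = 5*0.5721^2 - 8*0.5721 + 2.92*|0.5721| = -1.2698


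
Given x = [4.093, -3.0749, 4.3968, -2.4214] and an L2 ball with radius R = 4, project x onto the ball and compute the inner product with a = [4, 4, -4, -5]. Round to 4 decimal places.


Step 1: Compute ||x|| (intermediates to 6 decimals).
||x|| = sqrt(4.093^2 + (-3.0749)^2 + 4.3968^2 + (-2.4214)^2) = 7.169567
Step 2: Project.
Since ||x|| > R, scale = R/||x|| = 4/7.169567 = 0.557914, proj(x) = scale * x
proj(x) = [2.283542, -1.71553, 2.453036, -1.350933]
Step 3: Dot product.
a^T * proj(x) = 4*2.283542 + 4*(-1.71553) - 4*2.453036 - 5*(-1.350933) = -0.7854


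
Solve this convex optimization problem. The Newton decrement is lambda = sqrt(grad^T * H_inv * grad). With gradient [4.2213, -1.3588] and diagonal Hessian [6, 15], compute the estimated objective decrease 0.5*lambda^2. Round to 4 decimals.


Step 1: H is diagonal, so H^(-1) * g = [0.7036, -0.0906].
Step 2: g^T H^(-1) g = sum_i g_i^2 / H_ii
  = (4.2213)^2/6 + (-1.3588)^2/15
  = 2.9699 + 0.1231 = 3.093
Step 3: Objective decrease = 0.5 * g^T H^(-1) g = 1.5465


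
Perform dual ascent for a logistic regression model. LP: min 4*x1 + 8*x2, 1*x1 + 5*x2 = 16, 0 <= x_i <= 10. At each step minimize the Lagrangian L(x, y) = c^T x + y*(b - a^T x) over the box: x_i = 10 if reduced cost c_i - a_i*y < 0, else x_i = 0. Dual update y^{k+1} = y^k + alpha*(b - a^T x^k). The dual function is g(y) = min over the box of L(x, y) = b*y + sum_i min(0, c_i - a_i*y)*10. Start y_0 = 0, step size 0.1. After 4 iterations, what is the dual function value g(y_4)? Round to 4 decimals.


Dual ascent for LP: min 4*x1 + 8*x2, 1*x1 + 5*x2 = 16, 0 <= x_i <= 10
Step 1: y^k = 0.0, reduced costs: (4.0, 8.0)
  x^k = (0.0, 0.0), subgradient = b - a^T x = 16.0
  y^{k+1} = 0.0 + 0.1*16.0 = 1.6
Step 2: y^k = 1.6, reduced costs: (2.4, 0.0)
  x^k = (0.0, 0.0), subgradient = b - a^T x = 16.0
  y^{k+1} = 1.6 + 0.1*16.0 = 3.2
Step 3: y^k = 3.2, reduced costs: (0.8, -8.0)
  x^k = (0.0, 10.0), subgradient = b - a^T x = -34.0
  y^{k+1} = 3.2 + 0.1*-34.0 = -0.2
Step 4: y^k = -0.2, reduced costs: (4.2, 9.0)
  x^k = (0.0, 0.0), subgradient = b - a^T x = 16.0
  y^{k+1} = -0.2 + 0.1*16.0 = 1.4
Dual objective at y_4 = 1.4: reduced costs (2.6, 1.0), box minimizer x = (0.0, 0.0)
g(y_4) = b*y + (c1 - a1*y)*x1 + (c2 - a2*y)*x2 = 16*1.4 + 2.6*0.0 + 1.0*0.0 = 22.4 + 0.0 + 0.0 = 22.4


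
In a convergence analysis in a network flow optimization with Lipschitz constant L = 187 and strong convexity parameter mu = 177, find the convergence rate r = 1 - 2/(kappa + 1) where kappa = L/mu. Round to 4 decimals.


Step 1: Compute the condition number.
kappa = L/mu = 187/177 = 1.0565
Step 2: Compute the convergence rate.
r = 1 - 2/(kappa + 1) = 1 - 2*mu/(L + mu) = (L - mu)/(L + mu) = 10/364 = 0.0275


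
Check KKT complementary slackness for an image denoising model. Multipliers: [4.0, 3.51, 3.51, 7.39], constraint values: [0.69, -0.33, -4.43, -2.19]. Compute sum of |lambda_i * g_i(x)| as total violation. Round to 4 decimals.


KKT complementary slackness check:
lambda_1 * g_1 = 4.0 * 0.69 = 2.76
lambda_2 * g_2 = 3.51 * -0.33 = -1.1583
lambda_3 * g_3 = 3.51 * -4.43 = -15.5493
lambda_4 * g_4 = 7.39 * -2.19 = -16.1841
Total violation = 2.76 + 1.1583 + 15.5493 + 16.1841 = 35.6517


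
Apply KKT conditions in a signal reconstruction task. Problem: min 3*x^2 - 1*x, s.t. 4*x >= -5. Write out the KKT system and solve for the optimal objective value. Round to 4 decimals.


Step 1: Try lambda = 0 (constraint inactive).
Stationarity: 2*3*x - 1 = 0
x* = 1/(2*3) = 1/6 = 0.1667 (rounded; the exact value 1/6 is used below)
Check constraint: 4*0.1667 = 0.6668 >= -5 -- satisfied.
Step 2: Compute optimal value.
f(x*) = 3*(1/6)^2 - 1*(1/6) = -0.0833


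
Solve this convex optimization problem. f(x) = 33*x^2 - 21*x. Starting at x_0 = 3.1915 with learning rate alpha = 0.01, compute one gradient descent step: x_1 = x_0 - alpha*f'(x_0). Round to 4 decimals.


We compute the gradient at x_0 and apply the update.
f'(x) = 66*x - 21
f'(3.1915) = 66*3.1915 - 21 = 189.639
x_1 = 3.1915 - 0.01*189.639 = 1.2951


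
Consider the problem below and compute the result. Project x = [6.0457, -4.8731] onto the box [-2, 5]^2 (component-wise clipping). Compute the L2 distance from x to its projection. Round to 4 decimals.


Project each component onto [-2, 5].
clip(6.0457) = 5.0, clip(-4.8731) = -2.0
Projection = [5.0, -2.0]
Squared diffs: [1.0935, 8.2547]
Distance = sqrt(9.3482) = 3.0575


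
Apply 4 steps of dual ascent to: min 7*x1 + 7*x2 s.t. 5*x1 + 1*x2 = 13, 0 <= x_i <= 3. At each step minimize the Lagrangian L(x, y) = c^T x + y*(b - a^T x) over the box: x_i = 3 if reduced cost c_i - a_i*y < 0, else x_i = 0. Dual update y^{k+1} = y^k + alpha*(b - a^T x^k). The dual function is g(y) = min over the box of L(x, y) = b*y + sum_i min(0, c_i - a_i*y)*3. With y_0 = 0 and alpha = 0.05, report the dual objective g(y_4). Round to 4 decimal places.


Dual ascent for LP: min 7*x1 + 7*x2, 5*x1 + 1*x2 = 13, 0 <= x_i <= 3
Step 1: y^k = 0.0, reduced costs: (7.0, 7.0)
  x^k = (0.0, 0.0), subgradient = b - a^T x = 13.0
  y^{k+1} = 0.0 + 0.05*13.0 = 0.65
Step 2: y^k = 0.65, reduced costs: (3.75, 6.35)
  x^k = (0.0, 0.0), subgradient = b - a^T x = 13.0
  y^{k+1} = 0.65 + 0.05*13.0 = 1.3
Step 3: y^k = 1.3, reduced costs: (0.5, 5.7)
  x^k = (0.0, 0.0), subgradient = b - a^T x = 13.0
  y^{k+1} = 1.3 + 0.05*13.0 = 1.95
Step 4: y^k = 1.95, reduced costs: (-2.75, 5.05)
  x^k = (3.0, 0.0), subgradient = b - a^T x = -2.0
  y^{k+1} = 1.95 + 0.05*-2.0 = 1.85
Dual objective at y_4 = 1.85: reduced costs (-2.25, 5.15), box minimizer x = (3.0, 0.0)
g(y_4) = b*y + (c1 - a1*y)*x1 + (c2 - a2*y)*x2 = 13*1.85 + (-2.25)*3.0 + 5.15*0.0 = 24.05 - 6.75 + 0.0 = 17.3


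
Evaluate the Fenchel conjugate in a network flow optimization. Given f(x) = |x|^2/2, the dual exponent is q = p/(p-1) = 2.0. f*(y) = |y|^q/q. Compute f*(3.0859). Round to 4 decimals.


The conjugate exponent q satisfies 1/p + 1/q = 1.
p = 2, so q = 2/(2 - 1) = 2.0
|y|^q = 3.0859^2.0 = 9.5228
f*(3.0859) = 9.5228 / 2.0 = 4.7614


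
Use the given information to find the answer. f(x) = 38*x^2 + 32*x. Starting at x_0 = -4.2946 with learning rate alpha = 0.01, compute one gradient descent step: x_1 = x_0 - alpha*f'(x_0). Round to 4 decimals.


We compute the gradient at x_0 and apply the update.
f'(x) = 76*x + 32
f'(-4.2946) = 76*-4.2946 + 32 = -294.3896
x_1 = -4.2946 - 0.01*-294.3896 = -1.3507


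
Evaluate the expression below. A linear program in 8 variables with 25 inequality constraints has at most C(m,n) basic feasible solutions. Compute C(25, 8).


Each vertex corresponds to some choice of n active constraints out of m, so the number of vertices is at most C(m, n) = m! / (n!(m-n)!).
m = 25, n = 8
Numerator: 25 * 24 * 23 * 22 * 21 * 20 * 19 * 18
Denominator: 8! = 40320
C(25, 8) = 1081575


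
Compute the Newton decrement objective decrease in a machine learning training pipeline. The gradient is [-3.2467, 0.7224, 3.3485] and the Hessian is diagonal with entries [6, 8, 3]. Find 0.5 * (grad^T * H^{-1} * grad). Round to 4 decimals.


Step 1: H is diagonal, so H^(-1) * g = [-0.5411, 0.0903, 1.1162].
Step 2: g^T H^(-1) g = sum_i g_i^2 / H_ii
  = (-3.2467)^2/6 + (0.7224)^2/8 + (3.3485)^2/3
  = 1.7568 + 0.0652 + 3.7375 = 5.5596
Step 3: Objective decrease = 0.5 * g^T H^(-1) g = 2.7798


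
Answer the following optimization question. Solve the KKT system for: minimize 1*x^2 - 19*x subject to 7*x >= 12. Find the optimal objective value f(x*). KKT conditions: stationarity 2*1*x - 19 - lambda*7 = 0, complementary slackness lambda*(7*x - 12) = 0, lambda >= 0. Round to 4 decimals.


Step 1: Try lambda = 0 (constraint inactive).
Stationarity: 2*1*x - 19 = 0
x* = 19/(2*1) = 9.5
Check constraint: 7*9.5 = 66.5 >= 12 -- satisfied.
Step 2: Compute optimal value.
f(x*) = 1*9.5^2 - 19*9.5 = -90.25


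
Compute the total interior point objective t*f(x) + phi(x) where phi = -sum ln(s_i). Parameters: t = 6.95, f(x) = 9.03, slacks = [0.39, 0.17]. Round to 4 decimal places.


Step 1: Compute log-barrier.
ln values: [-0.9416, -1.772]
phi = -(-0.9416 - 1.772) = 2.7136
Step 2: Compute augmented objective.
t*f(x) = 6.95*9.03 = 62.7585
Total = 62.7585 + 2.7136 = 65.4721


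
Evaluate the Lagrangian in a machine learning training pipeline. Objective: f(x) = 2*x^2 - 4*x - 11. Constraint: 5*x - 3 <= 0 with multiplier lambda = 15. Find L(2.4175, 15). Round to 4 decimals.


Step 1: Evaluate f(x).
f(2.4175) = 2*2.4175^2 - 4*2.4175 - 11 = -8.9814
Step 2: Evaluate g(x).
g(2.4175) = 5*2.4175 - 3 = 9.0875
Step 3: Compute Lagrangian.
L = -8.9814 + 15*9.0875 = 127.3311


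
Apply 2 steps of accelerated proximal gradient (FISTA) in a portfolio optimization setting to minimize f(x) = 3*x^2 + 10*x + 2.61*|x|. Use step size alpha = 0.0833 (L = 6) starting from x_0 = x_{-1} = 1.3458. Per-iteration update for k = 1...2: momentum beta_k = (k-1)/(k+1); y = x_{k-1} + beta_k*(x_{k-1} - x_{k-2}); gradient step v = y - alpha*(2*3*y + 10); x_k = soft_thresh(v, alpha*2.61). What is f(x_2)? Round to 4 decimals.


FISTA on f(x) = 3*x^2 + 10*x + 2.61*|x|
L = 6, alpha = 0.0833
Iteration 1: beta = 0.0, y = 1.3458 + 0.0*(1.3458 - 1.3458) = 1.3458
  grad(y) = 18.0748, v = y - alpha*grad = -0.1598
  prox(v) = soft_thresh(-0.1598, 0.2174) = 0.0
Iteration 2: beta = 0.3333, y = 0.0 + 0.3333*(0.0 - 1.3458) = -0.4486
  grad(y) = 7.3084, v = y - alpha*grad = -1.0574
  prox(v) = soft_thresh(-1.0574, 0.2174) = -0.84
f(x_2) = 3*(-0.84)^2 + 10*(-0.84) + 2.61*|-0.84| = -4.0907


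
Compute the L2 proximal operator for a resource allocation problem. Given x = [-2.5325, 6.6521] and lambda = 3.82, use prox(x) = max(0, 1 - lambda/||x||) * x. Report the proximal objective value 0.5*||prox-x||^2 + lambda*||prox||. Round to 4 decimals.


Step 1: Compute ||x||.
||x|| = 7.1179
Step 2: Compute scaling factor.
scale = max(0, 1 - 3.82/7.1179) = 0.4633
Step 3: prox(x) = [-1.1734, 3.0821]
||prox(x)|| = 3.2979
Step 4: Proximal objective.
0.5*||prox-x||^2 = 7.2962
lambda*||prox|| = 12.598
Total = 19.894


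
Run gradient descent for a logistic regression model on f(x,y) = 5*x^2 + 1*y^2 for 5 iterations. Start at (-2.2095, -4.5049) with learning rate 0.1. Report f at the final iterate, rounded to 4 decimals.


Gradient descent on f(x,y) = 5*x^2 + 1*y^2.
Starting point: (-2.2095, -4.5049), alpha = 0.1
Step 1: grad_x = 2*5*-2.2095 = -22.095, grad_y = 2*1*-4.5049 = -9.0098
  x_1 = -2.2095 - 0.1*-22.095 = 0.0
  y_1 = -4.5049 - 0.1*-9.0098 = -3.6039
Step 2: grad_x = 2*5*0.0 = 0.0, grad_y = 2*1*-3.6039 = -7.2078
  x_2 = 0.0 - 0.1*0.0 = 0.0
  y_2 = -3.6039 - 0.1*-7.2078 = -2.8831
Step 3: grad_x = 2*5*0.0 = 0.0, grad_y = 2*1*-2.8831 = -5.7663
  x_3 = 0.0 - 0.1*0.0 = 0.0
  y_3 = -2.8831 - 0.1*-5.7663 = -2.3065
Step 4: grad_x = 2*5*0.0 = 0.0, grad_y = 2*1*-2.3065 = -4.613
  x_4 = 0.0 - 0.1*0.0 = 0.0
  y_4 = -2.3065 - 0.1*-4.613 = -1.8452
Step 5: grad_x = 2*5*0.0 = 0.0, grad_y = 2*1*-1.8452 = -3.6904
  x_5 = 0.0 - 0.1*0.0 = 0.0
  y_5 = -1.8452 - 0.1*-3.6904 = -1.4762
f(0.0, -1.4762) = 5*0.0^2 + 1*(-1.4762)^2 = 2.1791


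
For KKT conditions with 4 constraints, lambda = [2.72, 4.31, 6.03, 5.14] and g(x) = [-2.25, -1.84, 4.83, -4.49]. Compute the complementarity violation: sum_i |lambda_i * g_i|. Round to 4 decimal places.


KKT complementary slackness check:
lambda_1 * g_1 = 2.72 * -2.25 = -6.12
lambda_2 * g_2 = 4.31 * -1.84 = -7.9304
lambda_3 * g_3 = 6.03 * 4.83 = 29.1249
lambda_4 * g_4 = 5.14 * -4.49 = -23.0786
Total violation = 6.12 + 7.9304 + 29.1249 + 23.0786 = 66.2539


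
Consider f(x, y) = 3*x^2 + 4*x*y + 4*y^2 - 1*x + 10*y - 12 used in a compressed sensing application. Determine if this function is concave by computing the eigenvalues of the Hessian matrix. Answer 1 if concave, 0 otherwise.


The Hessian of f(x,y) = 3*x^2 + 4*x*y + 4*y^2 - 1*x + 10*y - 12 is:
H = [[6, 4], [4, 8]]
Trace = 6 + 8 = 14
Determinant = 6*8 - (4)^2 = 32
Discriminant = (14)^2 - 4*32 = 68.0
Eigenvalues: lambda_1 = 2.8769, lambda_2 = 11.1231
The function is not concave.

0


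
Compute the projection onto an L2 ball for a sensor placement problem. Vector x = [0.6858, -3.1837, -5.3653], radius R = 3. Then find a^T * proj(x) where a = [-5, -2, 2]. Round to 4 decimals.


Step 1: Compute ||x|| (intermediates to 6 decimals).
||x|| = sqrt(0.6858^2 + (-3.1837)^2 + (-5.3653)^2) = 6.276361
Step 2: Project.
Since ||x|| > R, scale = R/||x|| = 3/6.276361 = 0.477984, proj(x) = scale * x
proj(x) = [0.327801, -1.521758, -2.564528]
Step 3: Dot product.
a^T * proj(x) = -5*0.327801 - 2*(-1.521758) + 2*(-2.564528) = -3.7245


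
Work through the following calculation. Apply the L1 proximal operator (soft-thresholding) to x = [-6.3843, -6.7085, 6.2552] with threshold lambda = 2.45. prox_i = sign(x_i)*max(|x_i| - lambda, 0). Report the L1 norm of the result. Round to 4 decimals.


Soft-thresholding with lambda = 2.45:
prox(-6.3843) = sign(-6.3843)*max(|-6.3843| - 2.45, 0) = -3.9343
prox(-6.7085) = sign(-6.7085)*max(|-6.7085| - 2.45, 0) = -4.2585
prox(6.2552) = sign(6.2552)*max(|6.2552| - 2.45, 0) = 3.8052
prox(x) = [-3.9343, -4.2585, 3.8052]
||prox(x)||_1 = 3.9343 + 4.2585 + 3.8052 = 11.998


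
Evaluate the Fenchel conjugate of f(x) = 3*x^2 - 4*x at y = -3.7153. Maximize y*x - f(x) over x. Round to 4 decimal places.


f*(y) = sup_x {y*x - a*x^2 - b*x} = sup_x {(y-b)*x - a*x^2}
FOC: (y - b) - 2a*x = 0 => x* = (y - b)/(2a)
x* = (-3.7153 + 4)/(2*3) = 0.0475
f*(-3.7153) = (y-b)^2/(4a) = (-3.7153 + 4)^2/(4*3)
= 0.0811/12 = 0.0068


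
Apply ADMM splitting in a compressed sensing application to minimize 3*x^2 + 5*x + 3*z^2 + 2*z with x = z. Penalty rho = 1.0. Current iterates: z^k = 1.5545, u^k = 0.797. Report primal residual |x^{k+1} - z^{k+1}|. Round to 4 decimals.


ADMM iteration with rho = 1.0, z^k = 1.5545, u^k = 0.797
Step 1: x-update.
Minimize 3*x^2 + 5*x + (1.0/2)*(x - 1.5545 + 0.797)^2
FOC: (2*3 + 1.0)*x = -5 + 1.0*(1.5545 - 0.797)
x^{k+1} = -0.6061
Step 2: z-update.
Minimize 3*z^2 + 2*z + (1.0/2)*(-0.6061 - z + 0.797)^2
FOC: (2*3 + 1.0)*z = -2 + 1.0*(-0.6061 + 0.797)
z^{k+1} = -0.2584
Step 3: u-update.
u^{k+1} = 0.797 - 0.6061 + 0.2584 = 0.4494
Step 4: Primal residual = |-0.6061 + 0.2584| = 0.3476


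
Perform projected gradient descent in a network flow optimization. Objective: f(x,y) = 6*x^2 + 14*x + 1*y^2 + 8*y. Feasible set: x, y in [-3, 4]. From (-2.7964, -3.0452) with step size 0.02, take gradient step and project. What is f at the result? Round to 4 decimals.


Step 1: Compute gradient at (-2.7964, -3.0452).
grad_x = 2*6*-2.7964 + 14 = -19.5568
grad_y = 2*1*-3.0452 + 8 = 1.9096
Step 2: Gradient step.
x_raw = -2.7964 - 0.02*-19.5568 = -2.4053
y_raw = -3.0452 - 0.02*1.9096 = -3.0834
Step 3: Project onto [-3, 4].
x_proj = clip(-2.4053) = -2.4053
y_proj = clip(-3.0834) = -3.0
Step 4: Evaluate f.
f(-2.4053, -3.0) = -13.9619


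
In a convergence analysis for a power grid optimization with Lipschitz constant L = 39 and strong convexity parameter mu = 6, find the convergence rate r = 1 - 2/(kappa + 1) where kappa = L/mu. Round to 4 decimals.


Step 1: Compute the condition number.
kappa = L/mu = 39/6 = 6.5
Step 2: Compute the convergence rate.
r = 1 - 2/(kappa + 1) = 1 - 2*mu/(L + mu) = (L - mu)/(L + mu) = 33/45 = 0.7333


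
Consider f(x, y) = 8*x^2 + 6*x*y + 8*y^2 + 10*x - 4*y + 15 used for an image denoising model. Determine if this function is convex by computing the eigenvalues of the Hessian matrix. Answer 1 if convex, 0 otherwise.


The Hessian of f(x,y) = 8*x^2 + 6*x*y + 8*y^2 + 10*x - 4*y + 15 is:
H = [[16, 6], [6, 16]]
Trace = 16 + 16 = 32
Determinant = 16*16 - (6)^2 = 220
Discriminant = (32)^2 - 4*220 = 144.0
Eigenvalues: lambda_1 = 10.0, lambda_2 = 22.0
The function is convex.

1


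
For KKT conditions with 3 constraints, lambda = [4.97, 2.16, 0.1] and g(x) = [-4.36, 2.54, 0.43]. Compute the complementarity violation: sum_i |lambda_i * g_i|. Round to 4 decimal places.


KKT complementary slackness check:
lambda_1 * g_1 = 4.97 * -4.36 = -21.6692
lambda_2 * g_2 = 2.16 * 2.54 = 5.4864
lambda_3 * g_3 = 0.1 * 0.43 = 0.043
Total violation = 21.6692 + 5.4864 + 0.043 = 27.1986


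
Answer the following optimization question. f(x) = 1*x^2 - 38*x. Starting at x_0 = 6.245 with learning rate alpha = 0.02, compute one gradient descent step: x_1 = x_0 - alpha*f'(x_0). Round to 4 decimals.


We compute the gradient at x_0 and apply the update.
f'(x) = 2*x - 38
f'(6.245) = 2*6.245 - 38 = -25.51
x_1 = 6.245 - 0.02*-25.51 = 6.7552


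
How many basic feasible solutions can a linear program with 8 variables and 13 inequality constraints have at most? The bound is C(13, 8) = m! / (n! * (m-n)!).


Each vertex corresponds to some choice of n active constraints out of m, so the number of vertices is at most C(m, n) = m! / (n!(m-n)!).
m = 13, n = 8
Numerator: 13 * 12 * 11 * 10 * 9 * 8 * 7 * 6
Denominator: 8! = 40320
C(13, 8) = 1287


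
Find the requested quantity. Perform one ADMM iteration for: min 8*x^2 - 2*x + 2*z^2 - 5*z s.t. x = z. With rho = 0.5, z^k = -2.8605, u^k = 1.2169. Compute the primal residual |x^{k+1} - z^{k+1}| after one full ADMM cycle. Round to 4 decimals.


ADMM iteration with rho = 0.5, z^k = -2.8605, u^k = 1.2169
Step 1: x-update.
Minimize 8*x^2 - 2*x + (0.5/2)*(x + 2.8605 + 1.2169)^2
FOC: (2*8 + 0.5)*x = 2 + 0.5*(-2.8605 - 1.2169)
x^{k+1} = -0.0023
Step 2: z-update.
Minimize 2*z^2 - 5*z + (0.5/2)*(-0.0023 - z + 1.2169)^2
FOC: (2*2 + 0.5)*z = 5 + 0.5*(-0.0023 + 1.2169)
z^{k+1} = 1.2461
Step 3: u-update.
u^{k+1} = 1.2169 - 0.0023 - 1.2461 = -0.0315
Step 4: Primal residual = |-0.0023 - 1.2461| = 1.2484


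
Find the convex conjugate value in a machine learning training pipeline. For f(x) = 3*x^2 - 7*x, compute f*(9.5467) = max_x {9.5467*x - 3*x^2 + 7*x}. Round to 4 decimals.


f*(y) = sup_x {y*x - a*x^2 - b*x} = sup_x {(y-b)*x - a*x^2}
FOC: (y - b) - 2a*x = 0 => x* = (y - b)/(2a)
x* = (9.5467 + 7)/(2*3) = 2.7578
f*(9.5467) = (y-b)^2/(4a) = (9.5467 + 7)^2/(4*3)
= 273.7933/12 = 22.8161


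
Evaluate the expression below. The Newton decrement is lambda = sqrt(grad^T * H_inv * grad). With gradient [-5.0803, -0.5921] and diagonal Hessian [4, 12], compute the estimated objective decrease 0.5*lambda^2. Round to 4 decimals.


Step 1: H is diagonal, so H^(-1) * g = [-1.2701, -0.0493].
Step 2: g^T H^(-1) g = sum_i g_i^2 / H_ii
  = (-5.0803)^2/4 + (-0.5921)^2/12
  = 6.4524 + 0.0292 = 6.4816
Step 3: Objective decrease = 0.5 * g^T H^(-1) g = 3.2408


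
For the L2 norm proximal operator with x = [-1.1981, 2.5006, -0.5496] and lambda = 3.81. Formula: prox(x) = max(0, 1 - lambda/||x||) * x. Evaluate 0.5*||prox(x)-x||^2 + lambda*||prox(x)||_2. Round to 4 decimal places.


Step 1: Compute ||x||.
||x|| = 2.8267
Step 2: Compute scaling factor.
scale = max(0, 1 - 3.81/2.8267) = 0.0
Step 3: prox(x) = [-0.0, 0.0, -0.0]
||prox(x)|| = 0.0
Step 4: Proximal objective.
0.5*||prox-x||^2 = 3.9953
lambda*||prox|| = 0.0
Total = 3.9953


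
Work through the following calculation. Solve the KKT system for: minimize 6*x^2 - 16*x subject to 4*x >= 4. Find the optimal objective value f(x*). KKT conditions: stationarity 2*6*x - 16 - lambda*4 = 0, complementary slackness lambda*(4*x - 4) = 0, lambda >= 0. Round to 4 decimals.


Step 1: Try lambda = 0 (constraint inactive).
Stationarity: 2*6*x - 16 = 0
x* = 16/(2*6) = 4/3 = 1.3333 (rounded; the exact value 4/3 is used below)
Check constraint: 4*1.3333 = 5.3332 >= 4 -- satisfied.
Step 2: Compute optimal value.
f(x*) = 6*(4/3)^2 - 16*(4/3) = -10.6667


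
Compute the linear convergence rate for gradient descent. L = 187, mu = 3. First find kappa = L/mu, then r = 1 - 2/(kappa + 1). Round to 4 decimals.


Step 1: Compute the condition number.
kappa = L/mu = 187/3 = 62.3333
Step 2: Compute the convergence rate.
r = 1 - 2/(kappa + 1) = 1 - 2*mu/(L + mu) = (L - mu)/(L + mu) = 184/190 = 0.9684


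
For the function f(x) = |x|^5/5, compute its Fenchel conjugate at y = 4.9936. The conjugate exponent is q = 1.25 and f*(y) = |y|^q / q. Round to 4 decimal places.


The conjugate exponent q satisfies 1/p + 1/q = 1.
p = 5, so q = 5/(5 - 1) = 1.25
|y|^q = 4.9936^1.25 = 7.4648
f*(4.9936) = 7.4648 / 1.25 = 5.9718


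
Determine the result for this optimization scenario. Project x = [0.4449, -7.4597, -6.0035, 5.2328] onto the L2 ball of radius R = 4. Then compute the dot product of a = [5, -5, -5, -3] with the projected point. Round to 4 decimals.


Step 1: Compute ||x|| (intermediates to 6 decimals).
||x|| = sqrt(0.4449^2 + (-7.4597)^2 + (-6.0035)^2 + 5.2328^2) = 10.921047
Step 2: Project.
Since ||x|| > R, scale = R/||x|| = 4/10.921047 = 0.366265, proj(x) = scale * x
proj(x) = [0.162951, -2.732227, -2.198872, 1.916591]
Step 3: Dot product.
a^T * proj(x) = 5*0.162951 - 5*(-2.732227) - 5*(-2.198872) - 3*1.916591 = 19.7205


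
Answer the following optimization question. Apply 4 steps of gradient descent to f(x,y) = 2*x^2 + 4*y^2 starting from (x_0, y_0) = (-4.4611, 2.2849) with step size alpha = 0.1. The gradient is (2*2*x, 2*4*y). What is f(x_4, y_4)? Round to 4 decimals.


Gradient descent on f(x,y) = 2*x^2 + 4*y^2.
Starting point: (-4.4611, 2.2849), alpha = 0.1
Step 1: grad_x = 2*2*-4.4611 = -17.8444, grad_y = 2*4*2.2849 = 18.2792
  x_1 = -4.4611 - 0.1*-17.8444 = -2.6767
  y_1 = 2.2849 - 0.1*18.2792 = 0.457
Step 2: grad_x = 2*2*-2.6767 = -10.7066, grad_y = 2*4*0.457 = 3.6558
  x_2 = -2.6767 - 0.1*-10.7066 = -1.606
  y_2 = 0.457 - 0.1*3.6558 = 0.0914
Step 3: grad_x = 2*2*-1.606 = -6.424, grad_y = 2*4*0.0914 = 0.7312
  x_3 = -1.606 - 0.1*-6.424 = -0.9636
  y_3 = 0.0914 - 0.1*0.7312 = 0.0183
Step 4: grad_x = 2*2*-0.9636 = -3.8544, grad_y = 2*4*0.0183 = 0.1462
  x_4 = -0.9636 - 0.1*-3.8544 = -0.5782
  y_4 = 0.0183 - 0.1*0.1462 = 0.0037
f(-0.5782, 0.0037) = 2*(-0.5782)^2 + 4*0.0037^2 = 0.6686


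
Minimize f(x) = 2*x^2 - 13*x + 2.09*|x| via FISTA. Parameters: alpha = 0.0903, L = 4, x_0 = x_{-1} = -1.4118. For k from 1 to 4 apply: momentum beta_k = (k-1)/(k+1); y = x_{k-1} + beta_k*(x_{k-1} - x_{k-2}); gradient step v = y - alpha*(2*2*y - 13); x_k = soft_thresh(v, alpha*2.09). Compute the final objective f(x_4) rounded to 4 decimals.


FISTA on f(x) = 2*x^2 - 13*x + 2.09*|x|
L = 4, alpha = 0.0903
Iteration 1: beta = 0.0, y = -1.4118 + 0.0*(-1.4118 + 1.4118) = -1.4118
  grad(y) = -18.6472, v = y - alpha*grad = 0.272
  prox(v) = soft_thresh(0.272, 0.1887) = 0.0833
Iteration 2: beta = 0.3333, y = 0.0833 + 0.3333*(0.0833 + 1.4118) = 0.5817
  grad(y) = -10.6733, v = y - alpha*grad = 1.5455
  prox(v) = soft_thresh(1.5455, 0.1887) = 1.3568
Iteration 3: beta = 0.5, y = 1.3568 + 0.5*(1.3568 - 0.0833) = 1.9935
  grad(y) = -5.0261, v = y - alpha*grad = 2.4473
  prox(v) = soft_thresh(2.4473, 0.1887) = 2.2586
Iteration 4: beta = 0.6, y = 2.2586 + 0.6*(2.2586 - 1.3568) = 2.7997
  grad(y) = -1.8011, v = y - alpha*grad = 2.9624
  prox(v) = soft_thresh(2.9624, 0.1887) = 2.7736
f(x_4) = 2*2.7736^2 - 13*2.7736 + 2.09*|2.7736| = -14.8743


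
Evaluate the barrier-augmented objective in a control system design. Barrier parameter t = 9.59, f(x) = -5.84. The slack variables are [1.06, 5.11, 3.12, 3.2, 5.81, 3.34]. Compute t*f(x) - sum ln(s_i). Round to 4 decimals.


Step 1: Compute log-barrier.
ln values: [0.0583, 1.6312, 1.1378, 1.1632, 1.7596, 1.206]
phi = -(0.0583 + 1.6312 + 1.1378 + 1.1632 + 1.7596 + 1.206) = -6.956
Step 2: Compute augmented objective.
t*f(x) = 9.59*-5.84 = -56.0056
Total = -56.0056 - 6.956 = -62.9616


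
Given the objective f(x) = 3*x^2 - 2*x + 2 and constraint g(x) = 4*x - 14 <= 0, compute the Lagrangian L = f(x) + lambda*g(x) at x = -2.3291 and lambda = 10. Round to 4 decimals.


Step 1: Evaluate f(x).
f(-2.3291) = 3*(-2.3291)^2 - 2*(-2.3291) + 2 = 22.9323
Step 2: Evaluate g(x).
g(-2.3291) = 4*-2.3291 - 14 = -23.3164
Step 3: Compute Lagrangian.
L = 22.9323 + 10*-23.3164 = -210.2317


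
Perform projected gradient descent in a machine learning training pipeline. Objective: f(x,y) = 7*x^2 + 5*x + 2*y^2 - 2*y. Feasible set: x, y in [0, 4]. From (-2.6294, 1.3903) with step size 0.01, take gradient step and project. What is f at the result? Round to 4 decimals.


Step 1: Compute gradient at (-2.6294, 1.3903).
grad_x = 2*7*-2.6294 + 5 = -31.8116
grad_y = 2*2*1.3903 - 2 = 3.5612
Step 2: Gradient step.
x_raw = -2.6294 - 0.01*-31.8116 = -2.3113
y_raw = 1.3903 - 0.01*3.5612 = 1.3547
Step 3: Project onto [0, 4].
x_proj = clip(-2.3113) = 0.0
y_proj = clip(1.3547) = 1.3547
Step 4: Evaluate f.
f(0.0, 1.3547) = 0.961


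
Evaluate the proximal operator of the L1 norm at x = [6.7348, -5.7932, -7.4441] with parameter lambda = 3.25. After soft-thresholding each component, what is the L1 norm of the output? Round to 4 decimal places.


Soft-thresholding with lambda = 3.25:
prox(6.7348) = sign(6.7348)*max(|6.7348| - 3.25, 0) = 3.4848
prox(-5.7932) = sign(-5.7932)*max(|-5.7932| - 3.25, 0) = -2.5432
prox(-7.4441) = sign(-7.4441)*max(|-7.4441| - 3.25, 0) = -4.1941
prox(x) = [3.4848, -2.5432, -4.1941]
||prox(x)||_1 = 3.4848 + 2.5432 + 4.1941 = 10.2221


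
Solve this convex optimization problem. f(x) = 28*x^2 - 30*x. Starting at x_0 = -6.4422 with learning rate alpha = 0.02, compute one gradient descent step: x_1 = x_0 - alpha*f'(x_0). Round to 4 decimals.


We compute the gradient at x_0 and apply the update.
f'(x) = 56*x - 30
f'(-6.4422) = 56*-6.4422 - 30 = -390.7632
x_1 = -6.4422 - 0.02*-390.7632 = 1.3731


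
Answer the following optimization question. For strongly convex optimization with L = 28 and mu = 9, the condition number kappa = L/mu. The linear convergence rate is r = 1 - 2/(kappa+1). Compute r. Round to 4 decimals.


Step 1: Compute the condition number.
kappa = L/mu = 28/9 = 3.1111
Step 2: Compute the convergence rate.
r = 1 - 2/(kappa + 1) = 1 - 2*mu/(L + mu) = (L - mu)/(L + mu) = 19/37 = 0.5135


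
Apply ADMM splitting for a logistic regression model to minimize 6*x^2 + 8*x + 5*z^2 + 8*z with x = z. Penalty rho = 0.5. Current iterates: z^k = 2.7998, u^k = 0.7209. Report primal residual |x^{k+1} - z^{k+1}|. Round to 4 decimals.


ADMM iteration with rho = 0.5, z^k = 2.7998, u^k = 0.7209
Step 1: x-update.
Minimize 6*x^2 + 8*x + (0.5/2)*(x - 2.7998 + 0.7209)^2
FOC: (2*6 + 0.5)*x = -8 + 0.5*(2.7998 - 0.7209)
x^{k+1} = -0.5568
Step 2: z-update.
Minimize 5*z^2 + 8*z + (0.5/2)*(-0.5568 - z + 0.7209)^2
FOC: (2*5 + 0.5)*z = -8 + 0.5*(-0.5568 + 0.7209)
z^{k+1} = -0.7541
Step 3: u-update.
u^{k+1} = 0.7209 - 0.5568 + 0.7541 = 0.9181
Step 4: Primal residual = |-0.5568 + 0.7541| = 0.1972
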